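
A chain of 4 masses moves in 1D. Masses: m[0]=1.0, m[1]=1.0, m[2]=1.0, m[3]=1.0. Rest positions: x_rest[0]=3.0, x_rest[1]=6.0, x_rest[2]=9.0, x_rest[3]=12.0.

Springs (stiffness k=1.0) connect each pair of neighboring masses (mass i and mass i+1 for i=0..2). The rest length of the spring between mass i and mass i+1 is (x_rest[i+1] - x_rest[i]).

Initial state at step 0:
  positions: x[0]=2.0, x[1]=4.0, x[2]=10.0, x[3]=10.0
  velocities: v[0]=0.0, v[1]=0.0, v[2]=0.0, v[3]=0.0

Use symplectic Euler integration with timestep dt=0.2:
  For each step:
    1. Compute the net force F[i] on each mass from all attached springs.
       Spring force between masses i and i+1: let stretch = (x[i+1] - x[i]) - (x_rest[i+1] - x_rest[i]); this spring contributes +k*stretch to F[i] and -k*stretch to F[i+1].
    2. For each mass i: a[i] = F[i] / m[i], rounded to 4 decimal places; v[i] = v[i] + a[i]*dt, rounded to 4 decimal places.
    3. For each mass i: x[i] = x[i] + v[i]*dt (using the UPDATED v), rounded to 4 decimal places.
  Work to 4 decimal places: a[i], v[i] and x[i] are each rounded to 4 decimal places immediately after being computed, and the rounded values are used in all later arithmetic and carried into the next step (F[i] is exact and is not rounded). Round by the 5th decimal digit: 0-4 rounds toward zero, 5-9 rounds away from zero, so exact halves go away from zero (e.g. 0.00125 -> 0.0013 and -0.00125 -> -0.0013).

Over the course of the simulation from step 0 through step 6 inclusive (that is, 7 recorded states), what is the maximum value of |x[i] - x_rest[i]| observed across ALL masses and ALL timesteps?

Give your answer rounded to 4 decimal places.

Answer: 2.2224

Derivation:
Step 0: x=[2.0000 4.0000 10.0000 10.0000] v=[0.0000 0.0000 0.0000 0.0000]
Step 1: x=[1.9600 4.1600 9.7600 10.1200] v=[-0.2000 0.8000 -1.2000 0.6000]
Step 2: x=[1.8880 4.4560 9.3104 10.3456] v=[-0.3600 1.4800 -2.2480 1.1280]
Step 3: x=[1.7987 4.8435 8.7080 10.6498] v=[-0.4464 1.9373 -3.0118 1.5210]
Step 4: x=[1.7112 5.2637 8.0287 10.9963] v=[-0.4374 2.1012 -3.3963 1.7326]
Step 5: x=[1.6458 5.6524 7.3575 11.3441] v=[-0.3269 1.9437 -3.3558 1.7391]
Step 6: x=[1.6207 5.9491 6.7776 11.6525] v=[-0.1256 1.4834 -2.8995 1.5418]
Max displacement = 2.2224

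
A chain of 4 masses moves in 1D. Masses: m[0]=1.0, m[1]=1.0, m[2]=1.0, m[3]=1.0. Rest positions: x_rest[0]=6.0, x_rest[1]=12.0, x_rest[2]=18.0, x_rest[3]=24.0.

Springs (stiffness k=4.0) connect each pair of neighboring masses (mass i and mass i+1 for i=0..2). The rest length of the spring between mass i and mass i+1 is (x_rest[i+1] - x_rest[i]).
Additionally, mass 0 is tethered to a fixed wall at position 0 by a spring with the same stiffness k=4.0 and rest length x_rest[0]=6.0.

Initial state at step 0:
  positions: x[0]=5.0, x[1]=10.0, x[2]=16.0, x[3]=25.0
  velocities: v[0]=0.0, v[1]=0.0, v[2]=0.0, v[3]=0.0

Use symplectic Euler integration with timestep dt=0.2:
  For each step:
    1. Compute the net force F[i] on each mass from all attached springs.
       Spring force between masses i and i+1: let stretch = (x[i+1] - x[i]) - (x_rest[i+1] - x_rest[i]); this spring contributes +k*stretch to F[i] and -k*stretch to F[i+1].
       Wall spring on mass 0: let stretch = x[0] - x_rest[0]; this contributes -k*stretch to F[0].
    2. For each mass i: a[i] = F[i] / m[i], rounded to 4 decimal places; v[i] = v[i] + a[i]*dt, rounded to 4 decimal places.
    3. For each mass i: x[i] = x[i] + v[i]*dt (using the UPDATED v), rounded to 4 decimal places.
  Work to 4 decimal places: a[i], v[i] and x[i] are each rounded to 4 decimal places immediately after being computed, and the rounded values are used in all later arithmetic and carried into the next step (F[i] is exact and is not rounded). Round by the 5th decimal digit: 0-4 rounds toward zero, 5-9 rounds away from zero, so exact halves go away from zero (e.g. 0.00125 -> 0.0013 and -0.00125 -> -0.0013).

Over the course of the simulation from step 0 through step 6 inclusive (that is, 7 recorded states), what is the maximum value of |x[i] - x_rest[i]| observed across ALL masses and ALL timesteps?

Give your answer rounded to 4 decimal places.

Step 0: x=[5.0000 10.0000 16.0000 25.0000] v=[0.0000 0.0000 0.0000 0.0000]
Step 1: x=[5.0000 10.1600 16.4800 24.5200] v=[0.0000 0.8000 2.4000 -2.4000]
Step 2: x=[5.0256 10.5056 17.2352 23.7136] v=[0.1280 1.7280 3.7760 -4.0320]
Step 3: x=[5.1239 11.0511 17.9502 22.8307] v=[0.4915 2.7277 3.5750 -4.4147]
Step 4: x=[5.3507 11.7521 18.3422 22.1269] v=[1.1341 3.5052 1.9601 -3.5191]
Step 5: x=[5.7456 12.4833 18.2854 21.7775] v=[1.9747 3.6562 -0.2842 -1.7469]
Step 6: x=[6.2993 13.0648 17.8590 21.8294] v=[2.7684 2.9077 -2.1322 0.2594]
Max displacement = 2.2225

Answer: 2.2225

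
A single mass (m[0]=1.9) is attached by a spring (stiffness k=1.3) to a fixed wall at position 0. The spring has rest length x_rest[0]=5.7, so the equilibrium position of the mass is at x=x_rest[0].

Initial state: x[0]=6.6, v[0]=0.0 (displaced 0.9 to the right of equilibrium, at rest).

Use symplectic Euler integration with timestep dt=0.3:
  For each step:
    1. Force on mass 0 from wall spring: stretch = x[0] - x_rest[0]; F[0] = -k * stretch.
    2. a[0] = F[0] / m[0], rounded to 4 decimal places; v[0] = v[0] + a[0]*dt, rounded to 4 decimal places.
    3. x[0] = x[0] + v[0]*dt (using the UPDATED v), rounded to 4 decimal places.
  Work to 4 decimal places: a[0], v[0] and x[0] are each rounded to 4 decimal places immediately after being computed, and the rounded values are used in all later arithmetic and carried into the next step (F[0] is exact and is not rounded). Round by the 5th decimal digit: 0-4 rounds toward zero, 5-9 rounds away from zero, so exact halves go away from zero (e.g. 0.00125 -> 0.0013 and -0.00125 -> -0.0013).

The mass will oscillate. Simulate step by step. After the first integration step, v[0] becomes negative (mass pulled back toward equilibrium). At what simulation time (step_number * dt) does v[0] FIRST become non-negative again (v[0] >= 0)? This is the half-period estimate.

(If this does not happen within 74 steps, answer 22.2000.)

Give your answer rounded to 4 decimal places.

Step 0: x=[6.6000] v=[0.0000]
Step 1: x=[6.5446] v=[-0.1847]
Step 2: x=[6.4372] v=[-0.3581]
Step 3: x=[6.2844] v=[-0.5094]
Step 4: x=[6.0956] v=[-0.6294]
Step 5: x=[5.8824] v=[-0.7106]
Step 6: x=[5.6580] v=[-0.7480]
Step 7: x=[5.4362] v=[-0.7394]
Step 8: x=[5.2306] v=[-0.6853]
Step 9: x=[5.0539] v=[-0.5889]
Step 10: x=[4.9170] v=[-0.4563]
Step 11: x=[4.8283] v=[-0.2956]
Step 12: x=[4.7933] v=[-0.1167]
Step 13: x=[4.8141] v=[0.0694]
First v>=0 after going negative at step 13, time=3.9000

Answer: 3.9000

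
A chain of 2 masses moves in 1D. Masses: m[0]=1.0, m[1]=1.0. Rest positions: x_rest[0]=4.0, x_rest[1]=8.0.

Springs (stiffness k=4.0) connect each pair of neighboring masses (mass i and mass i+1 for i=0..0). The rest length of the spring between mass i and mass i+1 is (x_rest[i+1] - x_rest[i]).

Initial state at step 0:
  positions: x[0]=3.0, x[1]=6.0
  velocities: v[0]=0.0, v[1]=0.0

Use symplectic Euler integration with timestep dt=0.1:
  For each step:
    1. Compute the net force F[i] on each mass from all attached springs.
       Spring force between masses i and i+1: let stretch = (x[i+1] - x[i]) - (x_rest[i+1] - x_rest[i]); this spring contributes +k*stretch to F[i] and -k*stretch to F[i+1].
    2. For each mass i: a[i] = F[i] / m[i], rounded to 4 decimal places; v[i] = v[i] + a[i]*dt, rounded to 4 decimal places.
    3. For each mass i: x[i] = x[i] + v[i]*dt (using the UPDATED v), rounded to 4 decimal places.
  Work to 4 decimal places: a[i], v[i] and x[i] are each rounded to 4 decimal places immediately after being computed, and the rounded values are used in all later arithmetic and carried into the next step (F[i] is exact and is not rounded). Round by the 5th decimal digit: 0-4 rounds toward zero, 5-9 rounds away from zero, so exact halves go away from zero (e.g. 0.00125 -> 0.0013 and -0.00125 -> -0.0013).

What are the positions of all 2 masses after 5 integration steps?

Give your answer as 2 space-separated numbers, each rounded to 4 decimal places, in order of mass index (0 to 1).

Answer: 2.5050 6.4950

Derivation:
Step 0: x=[3.0000 6.0000] v=[0.0000 0.0000]
Step 1: x=[2.9600 6.0400] v=[-0.4000 0.4000]
Step 2: x=[2.8832 6.1168] v=[-0.7680 0.7680]
Step 3: x=[2.7757 6.2243] v=[-1.0746 1.0746]
Step 4: x=[2.6462 6.3538] v=[-1.2952 1.2952]
Step 5: x=[2.5050 6.4950] v=[-1.4122 1.4122]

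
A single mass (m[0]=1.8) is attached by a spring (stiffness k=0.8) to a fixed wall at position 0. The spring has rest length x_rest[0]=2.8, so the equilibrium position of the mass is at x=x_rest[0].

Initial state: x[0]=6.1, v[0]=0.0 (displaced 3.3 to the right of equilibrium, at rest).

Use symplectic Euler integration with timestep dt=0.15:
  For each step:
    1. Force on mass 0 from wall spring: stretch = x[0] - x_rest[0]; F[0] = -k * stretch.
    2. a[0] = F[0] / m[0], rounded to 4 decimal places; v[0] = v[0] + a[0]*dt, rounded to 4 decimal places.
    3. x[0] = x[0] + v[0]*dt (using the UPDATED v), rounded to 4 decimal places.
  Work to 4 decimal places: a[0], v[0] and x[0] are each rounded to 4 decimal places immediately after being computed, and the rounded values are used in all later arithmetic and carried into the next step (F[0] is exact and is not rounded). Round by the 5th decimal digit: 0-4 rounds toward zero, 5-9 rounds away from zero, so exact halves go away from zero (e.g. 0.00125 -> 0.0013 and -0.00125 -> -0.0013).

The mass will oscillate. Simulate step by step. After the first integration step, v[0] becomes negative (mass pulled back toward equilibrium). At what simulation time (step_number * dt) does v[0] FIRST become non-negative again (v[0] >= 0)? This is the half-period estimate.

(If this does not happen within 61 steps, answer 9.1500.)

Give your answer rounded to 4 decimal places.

Answer: 4.8000

Derivation:
Step 0: x=[6.1000] v=[0.0000]
Step 1: x=[6.0670] v=[-0.2200]
Step 2: x=[6.0013] v=[-0.4378]
Step 3: x=[5.9036] v=[-0.6512]
Step 4: x=[5.7749] v=[-0.8581]
Step 5: x=[5.6164] v=[-1.0564]
Step 6: x=[5.4298] v=[-1.2442]
Step 7: x=[5.2169] v=[-1.4195]
Step 8: x=[4.9798] v=[-1.5806]
Step 9: x=[4.7209] v=[-1.7259]
Step 10: x=[4.4428] v=[-1.8540]
Step 11: x=[4.1483] v=[-1.9635]
Step 12: x=[3.8403] v=[-2.0534]
Step 13: x=[3.5219] v=[-2.1228]
Step 14: x=[3.1963] v=[-2.1709]
Step 15: x=[2.8667] v=[-2.1973]
Step 16: x=[2.5364] v=[-2.2017]
Step 17: x=[2.2088] v=[-2.1841]
Step 18: x=[1.8871] v=[-2.1447]
Step 19: x=[1.5745] v=[-2.0838]
Step 20: x=[1.2742] v=[-2.0021]
Step 21: x=[0.9891] v=[-1.9004]
Step 22: x=[0.7221] v=[-1.7797]
Step 23: x=[0.4759] v=[-1.6412]
Step 24: x=[0.2530] v=[-1.4863]
Step 25: x=[0.0555] v=[-1.3165]
Step 26: x=[-0.1145] v=[-1.1335]
Step 27: x=[-0.2554] v=[-0.9392]
Step 28: x=[-0.3657] v=[-0.7355]
Step 29: x=[-0.4444] v=[-0.5245]
Step 30: x=[-0.4906] v=[-0.3082]
Step 31: x=[-0.5039] v=[-0.0888]
Step 32: x=[-0.4842] v=[0.1315]
First v>=0 after going negative at step 32, time=4.8000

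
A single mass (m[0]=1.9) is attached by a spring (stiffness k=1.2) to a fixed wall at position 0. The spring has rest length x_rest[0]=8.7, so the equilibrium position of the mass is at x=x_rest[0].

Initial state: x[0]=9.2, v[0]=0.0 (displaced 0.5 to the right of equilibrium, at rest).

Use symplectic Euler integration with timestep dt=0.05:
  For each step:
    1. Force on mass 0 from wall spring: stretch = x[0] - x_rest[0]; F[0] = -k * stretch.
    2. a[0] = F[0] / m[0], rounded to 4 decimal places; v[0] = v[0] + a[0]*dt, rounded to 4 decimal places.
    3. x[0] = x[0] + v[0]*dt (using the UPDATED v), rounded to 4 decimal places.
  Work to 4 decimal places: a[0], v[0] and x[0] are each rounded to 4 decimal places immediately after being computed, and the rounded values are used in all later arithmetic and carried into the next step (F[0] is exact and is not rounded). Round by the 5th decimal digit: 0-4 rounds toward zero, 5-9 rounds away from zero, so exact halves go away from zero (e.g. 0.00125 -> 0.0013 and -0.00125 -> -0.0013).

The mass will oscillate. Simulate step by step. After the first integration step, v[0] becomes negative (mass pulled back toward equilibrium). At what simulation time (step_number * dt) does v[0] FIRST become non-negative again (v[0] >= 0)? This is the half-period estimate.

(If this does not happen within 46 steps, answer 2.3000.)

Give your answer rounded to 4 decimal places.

Step 0: x=[9.2000] v=[0.0000]
Step 1: x=[9.1992] v=[-0.0158]
Step 2: x=[9.1976] v=[-0.0316]
Step 3: x=[9.1952] v=[-0.0473]
Step 4: x=[9.1921] v=[-0.0629]
Step 5: x=[9.1882] v=[-0.0784]
Step 6: x=[9.1835] v=[-0.0938]
Step 7: x=[9.1780] v=[-0.1091]
Step 8: x=[9.1718] v=[-0.1242]
Step 9: x=[9.1648] v=[-0.1391]
Step 10: x=[9.1571] v=[-0.1538]
Step 11: x=[9.1487] v=[-0.1682]
Step 12: x=[9.1396] v=[-0.1824]
Step 13: x=[9.1298] v=[-0.1963]
Step 14: x=[9.1193] v=[-0.2099]
Step 15: x=[9.1081] v=[-0.2231]
Step 16: x=[9.0963] v=[-0.2360]
Step 17: x=[9.0839] v=[-0.2485]
Step 18: x=[9.0709] v=[-0.2606]
Step 19: x=[9.0573] v=[-0.2723]
Step 20: x=[9.0431] v=[-0.2836]
Step 21: x=[9.0284] v=[-0.2944]
Step 22: x=[9.0132] v=[-0.3048]
Step 23: x=[8.9975] v=[-0.3147]
Step 24: x=[8.9813] v=[-0.3241]
Step 25: x=[8.9647] v=[-0.3330]
Step 26: x=[8.9476] v=[-0.3414]
Step 27: x=[8.9301] v=[-0.3492]
Step 28: x=[8.9123] v=[-0.3565]
Step 29: x=[8.8941] v=[-0.3632]
Step 30: x=[8.8756] v=[-0.3693]
Step 31: x=[8.8569] v=[-0.3748]
Step 32: x=[8.8379] v=[-0.3798]
Step 33: x=[8.8187] v=[-0.3842]
Step 34: x=[8.7993] v=[-0.3880]
Step 35: x=[8.7797] v=[-0.3911]
Step 36: x=[8.7600] v=[-0.3936]
Step 37: x=[8.7402] v=[-0.3955]
Step 38: x=[8.7204] v=[-0.3968]
Step 39: x=[8.7005] v=[-0.3974]
Step 40: x=[8.6806] v=[-0.3974]
Step 41: x=[8.6608] v=[-0.3968]
Step 42: x=[8.6410] v=[-0.3956]
Step 43: x=[8.6213] v=[-0.3937]
Step 44: x=[8.6017] v=[-0.3912]
Step 45: x=[8.5823] v=[-0.3881]
Step 46: x=[8.5631] v=[-0.3844]
v[0] did not become non-negative within 46 steps; using fallback time=2.3000

Answer: 2.3000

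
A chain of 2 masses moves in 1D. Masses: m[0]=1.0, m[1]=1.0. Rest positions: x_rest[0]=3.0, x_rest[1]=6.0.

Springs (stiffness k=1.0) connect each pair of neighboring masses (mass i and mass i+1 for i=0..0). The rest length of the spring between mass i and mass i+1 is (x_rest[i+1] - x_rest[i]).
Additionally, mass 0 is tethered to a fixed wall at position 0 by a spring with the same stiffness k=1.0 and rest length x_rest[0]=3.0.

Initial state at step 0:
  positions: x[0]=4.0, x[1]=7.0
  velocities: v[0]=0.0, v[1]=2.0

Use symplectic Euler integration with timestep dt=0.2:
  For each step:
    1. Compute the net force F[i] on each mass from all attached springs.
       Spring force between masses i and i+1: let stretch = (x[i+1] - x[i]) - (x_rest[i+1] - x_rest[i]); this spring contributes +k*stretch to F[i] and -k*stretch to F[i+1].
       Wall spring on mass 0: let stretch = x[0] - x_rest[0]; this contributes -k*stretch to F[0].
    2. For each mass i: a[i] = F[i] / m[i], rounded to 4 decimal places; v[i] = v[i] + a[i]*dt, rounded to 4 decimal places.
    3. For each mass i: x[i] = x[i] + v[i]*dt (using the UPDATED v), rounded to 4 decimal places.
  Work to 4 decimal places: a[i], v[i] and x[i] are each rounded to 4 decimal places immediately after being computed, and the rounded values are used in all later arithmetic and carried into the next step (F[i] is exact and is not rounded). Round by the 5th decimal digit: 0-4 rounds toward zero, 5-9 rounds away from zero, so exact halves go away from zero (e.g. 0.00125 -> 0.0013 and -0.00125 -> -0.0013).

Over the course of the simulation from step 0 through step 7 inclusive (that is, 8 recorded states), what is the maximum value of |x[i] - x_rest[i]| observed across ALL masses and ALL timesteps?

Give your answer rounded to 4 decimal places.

Step 0: x=[4.0000 7.0000] v=[0.0000 2.0000]
Step 1: x=[3.9600 7.4000] v=[-0.2000 2.0000]
Step 2: x=[3.8992 7.7824] v=[-0.3040 1.9120]
Step 3: x=[3.8378 8.1295] v=[-0.3072 1.7354]
Step 4: x=[3.7945 8.4249] v=[-0.2164 1.4771]
Step 5: x=[3.7847 8.6551] v=[-0.0492 1.1510]
Step 6: x=[3.8183 8.8105] v=[0.1679 0.7769]
Step 7: x=[3.8988 8.8862] v=[0.4027 0.3785]
Max displacement = 2.8862

Answer: 2.8862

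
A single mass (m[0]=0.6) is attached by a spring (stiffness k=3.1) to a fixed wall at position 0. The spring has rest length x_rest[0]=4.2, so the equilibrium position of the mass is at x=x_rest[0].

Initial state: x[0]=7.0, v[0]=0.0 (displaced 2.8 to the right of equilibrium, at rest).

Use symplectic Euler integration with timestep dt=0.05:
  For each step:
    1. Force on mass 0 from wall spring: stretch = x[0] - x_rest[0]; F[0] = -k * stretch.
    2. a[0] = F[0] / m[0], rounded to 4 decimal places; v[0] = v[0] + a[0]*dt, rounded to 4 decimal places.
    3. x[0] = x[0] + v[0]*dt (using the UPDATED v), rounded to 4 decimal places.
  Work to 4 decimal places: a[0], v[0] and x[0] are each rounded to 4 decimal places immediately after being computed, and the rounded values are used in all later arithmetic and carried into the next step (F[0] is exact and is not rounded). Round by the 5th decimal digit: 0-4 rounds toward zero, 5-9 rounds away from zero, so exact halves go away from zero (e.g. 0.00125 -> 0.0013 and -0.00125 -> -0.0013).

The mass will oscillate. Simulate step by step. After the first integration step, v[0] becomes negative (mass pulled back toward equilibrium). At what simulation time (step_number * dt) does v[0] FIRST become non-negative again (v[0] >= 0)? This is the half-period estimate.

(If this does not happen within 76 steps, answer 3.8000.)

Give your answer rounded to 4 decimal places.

Step 0: x=[7.0000] v=[0.0000]
Step 1: x=[6.9638] v=[-0.7233]
Step 2: x=[6.8919] v=[-1.4373]
Step 3: x=[6.7853] v=[-2.1327]
Step 4: x=[6.6453] v=[-2.8006]
Step 5: x=[6.4737] v=[-3.4323]
Step 6: x=[6.2727] v=[-4.0197]
Step 7: x=[6.0449] v=[-4.5552]
Step 8: x=[5.7933] v=[-5.0318]
Step 9: x=[5.5211] v=[-5.4434]
Step 10: x=[5.2319] v=[-5.7847]
Step 11: x=[4.9293] v=[-6.0513]
Step 12: x=[4.6173] v=[-6.2397]
Step 13: x=[4.2999] v=[-6.3475]
Step 14: x=[3.9812] v=[-6.3733]
Step 15: x=[3.6654] v=[-6.3168]
Step 16: x=[3.3565] v=[-6.1787]
Step 17: x=[3.0585] v=[-5.9608]
Step 18: x=[2.7752] v=[-5.6659]
Step 19: x=[2.5103] v=[-5.2978]
Step 20: x=[2.2672] v=[-4.8613]
Step 21: x=[2.0491] v=[-4.3620]
Step 22: x=[1.8588] v=[-3.8064]
Step 23: x=[1.6987] v=[-3.2016]
Step 24: x=[1.5709] v=[-2.5554]
Step 25: x=[1.4771] v=[-1.8762]
Step 26: x=[1.4185] v=[-1.1728]
Step 27: x=[1.3958] v=[-0.4542]
Step 28: x=[1.4093] v=[0.2702]
First v>=0 after going negative at step 28, time=1.4000

Answer: 1.4000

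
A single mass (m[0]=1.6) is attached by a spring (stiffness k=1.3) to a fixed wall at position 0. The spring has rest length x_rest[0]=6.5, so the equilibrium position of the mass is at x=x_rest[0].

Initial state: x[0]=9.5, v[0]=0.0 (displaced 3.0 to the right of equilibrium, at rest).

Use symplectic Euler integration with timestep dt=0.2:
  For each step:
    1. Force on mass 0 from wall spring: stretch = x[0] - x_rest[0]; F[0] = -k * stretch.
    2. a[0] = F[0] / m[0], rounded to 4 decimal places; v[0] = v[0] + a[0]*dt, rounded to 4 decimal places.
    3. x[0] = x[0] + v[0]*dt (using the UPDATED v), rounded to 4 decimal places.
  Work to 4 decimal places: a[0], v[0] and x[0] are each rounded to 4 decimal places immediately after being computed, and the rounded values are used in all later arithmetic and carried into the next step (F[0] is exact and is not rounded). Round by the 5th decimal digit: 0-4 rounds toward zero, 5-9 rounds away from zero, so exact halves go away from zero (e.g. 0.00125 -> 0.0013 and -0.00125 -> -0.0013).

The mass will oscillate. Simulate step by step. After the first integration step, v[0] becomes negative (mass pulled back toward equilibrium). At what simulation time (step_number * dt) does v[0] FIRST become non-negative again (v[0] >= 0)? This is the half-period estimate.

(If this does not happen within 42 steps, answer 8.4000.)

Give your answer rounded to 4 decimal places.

Answer: 3.6000

Derivation:
Step 0: x=[9.5000] v=[0.0000]
Step 1: x=[9.4025] v=[-0.4875]
Step 2: x=[9.2107] v=[-0.9592]
Step 3: x=[8.9308] v=[-1.3997]
Step 4: x=[8.5719] v=[-1.7947]
Step 5: x=[8.1456] v=[-2.1314]
Step 6: x=[7.6658] v=[-2.3988]
Step 7: x=[7.1482] v=[-2.5882]
Step 8: x=[6.6095] v=[-2.6935]
Step 9: x=[6.0672] v=[-2.7113]
Step 10: x=[5.5390] v=[-2.6410]
Step 11: x=[5.0420] v=[-2.4848]
Step 12: x=[4.5924] v=[-2.2479]
Step 13: x=[4.2048] v=[-1.9379]
Step 14: x=[3.8918] v=[-1.5649]
Step 15: x=[3.6636] v=[-1.1411]
Step 16: x=[3.5276] v=[-0.6802]
Step 17: x=[3.4882] v=[-0.1972]
Step 18: x=[3.5466] v=[0.2922]
First v>=0 after going negative at step 18, time=3.6000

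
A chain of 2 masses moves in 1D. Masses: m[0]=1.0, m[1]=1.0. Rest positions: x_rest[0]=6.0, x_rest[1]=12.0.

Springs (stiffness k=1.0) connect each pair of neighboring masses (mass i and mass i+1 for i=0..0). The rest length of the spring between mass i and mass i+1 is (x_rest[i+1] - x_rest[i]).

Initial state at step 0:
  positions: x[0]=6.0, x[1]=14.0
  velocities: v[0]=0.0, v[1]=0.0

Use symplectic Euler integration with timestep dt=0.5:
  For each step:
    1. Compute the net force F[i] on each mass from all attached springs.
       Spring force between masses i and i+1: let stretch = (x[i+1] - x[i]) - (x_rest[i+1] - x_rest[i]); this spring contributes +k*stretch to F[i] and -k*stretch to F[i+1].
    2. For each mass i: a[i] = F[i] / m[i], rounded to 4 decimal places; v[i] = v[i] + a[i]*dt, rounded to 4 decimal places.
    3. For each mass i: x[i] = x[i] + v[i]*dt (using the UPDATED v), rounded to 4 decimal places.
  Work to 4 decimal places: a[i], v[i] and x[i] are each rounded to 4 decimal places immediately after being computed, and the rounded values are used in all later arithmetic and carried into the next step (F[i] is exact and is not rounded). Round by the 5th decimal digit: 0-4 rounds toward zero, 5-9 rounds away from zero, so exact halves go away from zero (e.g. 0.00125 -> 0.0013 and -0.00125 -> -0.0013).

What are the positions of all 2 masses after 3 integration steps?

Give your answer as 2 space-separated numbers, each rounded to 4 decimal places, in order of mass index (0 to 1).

Step 0: x=[6.0000 14.0000] v=[0.0000 0.0000]
Step 1: x=[6.5000 13.5000] v=[1.0000 -1.0000]
Step 2: x=[7.2500 12.7500] v=[1.5000 -1.5000]
Step 3: x=[7.8750 12.1250] v=[1.2500 -1.2500]

Answer: 7.8750 12.1250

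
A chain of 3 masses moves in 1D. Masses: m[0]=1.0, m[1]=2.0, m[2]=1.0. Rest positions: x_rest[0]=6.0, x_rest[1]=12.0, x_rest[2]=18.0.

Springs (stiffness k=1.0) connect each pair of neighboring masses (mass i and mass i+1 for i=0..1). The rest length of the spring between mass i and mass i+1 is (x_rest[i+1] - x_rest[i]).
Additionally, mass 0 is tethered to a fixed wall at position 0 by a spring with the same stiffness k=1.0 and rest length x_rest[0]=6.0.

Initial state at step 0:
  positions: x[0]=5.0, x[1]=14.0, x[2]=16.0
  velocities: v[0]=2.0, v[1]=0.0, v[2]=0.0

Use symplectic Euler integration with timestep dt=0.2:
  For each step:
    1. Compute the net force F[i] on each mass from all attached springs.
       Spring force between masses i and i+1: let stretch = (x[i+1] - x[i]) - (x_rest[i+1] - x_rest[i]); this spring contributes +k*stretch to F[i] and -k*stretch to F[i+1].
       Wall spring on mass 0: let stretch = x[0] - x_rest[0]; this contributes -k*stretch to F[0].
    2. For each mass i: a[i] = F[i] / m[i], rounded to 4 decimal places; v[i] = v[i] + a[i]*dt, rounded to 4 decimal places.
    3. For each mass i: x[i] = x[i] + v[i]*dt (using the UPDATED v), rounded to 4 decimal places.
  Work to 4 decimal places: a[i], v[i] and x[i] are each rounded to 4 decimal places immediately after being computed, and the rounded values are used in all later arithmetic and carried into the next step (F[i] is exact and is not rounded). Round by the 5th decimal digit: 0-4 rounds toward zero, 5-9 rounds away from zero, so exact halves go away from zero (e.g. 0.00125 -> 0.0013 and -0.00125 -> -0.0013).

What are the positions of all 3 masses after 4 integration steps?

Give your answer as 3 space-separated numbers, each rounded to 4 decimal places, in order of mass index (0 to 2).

Step 0: x=[5.0000 14.0000 16.0000] v=[2.0000 0.0000 0.0000]
Step 1: x=[5.5600 13.8600 16.1600] v=[2.8000 -0.7000 0.8000]
Step 2: x=[6.2296 13.6000 16.4680] v=[3.3480 -1.3000 1.5400]
Step 3: x=[6.9448 13.2500 16.9013] v=[3.5762 -1.7502 2.1664]
Step 4: x=[7.6345 12.8469 17.4285] v=[3.4483 -2.0156 2.6361]

Answer: 7.6345 12.8469 17.4285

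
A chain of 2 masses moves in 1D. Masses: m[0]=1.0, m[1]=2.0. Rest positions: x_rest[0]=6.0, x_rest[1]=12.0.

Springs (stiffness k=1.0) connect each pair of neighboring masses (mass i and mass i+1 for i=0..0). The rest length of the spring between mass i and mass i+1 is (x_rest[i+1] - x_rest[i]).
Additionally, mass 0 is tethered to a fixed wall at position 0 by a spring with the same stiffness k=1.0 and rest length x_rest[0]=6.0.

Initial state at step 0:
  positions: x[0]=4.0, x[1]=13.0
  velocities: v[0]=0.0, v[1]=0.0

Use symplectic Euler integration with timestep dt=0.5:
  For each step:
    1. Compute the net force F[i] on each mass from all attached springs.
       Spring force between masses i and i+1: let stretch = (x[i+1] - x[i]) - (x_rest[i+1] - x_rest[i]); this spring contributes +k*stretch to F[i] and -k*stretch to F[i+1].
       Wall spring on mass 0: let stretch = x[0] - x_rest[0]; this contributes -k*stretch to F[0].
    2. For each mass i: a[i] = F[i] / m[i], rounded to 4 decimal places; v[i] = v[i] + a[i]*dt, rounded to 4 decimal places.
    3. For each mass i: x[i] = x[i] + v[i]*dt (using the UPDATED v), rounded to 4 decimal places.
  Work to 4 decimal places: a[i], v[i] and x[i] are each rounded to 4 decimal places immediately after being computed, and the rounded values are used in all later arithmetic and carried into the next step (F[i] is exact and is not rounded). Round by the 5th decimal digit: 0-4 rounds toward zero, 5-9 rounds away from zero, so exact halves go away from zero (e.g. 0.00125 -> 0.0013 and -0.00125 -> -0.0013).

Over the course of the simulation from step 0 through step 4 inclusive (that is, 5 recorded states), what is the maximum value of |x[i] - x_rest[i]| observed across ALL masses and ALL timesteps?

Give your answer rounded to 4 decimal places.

Step 0: x=[4.0000 13.0000] v=[0.0000 0.0000]
Step 1: x=[5.2500 12.6250] v=[2.5000 -0.7500]
Step 2: x=[7.0313 12.0781] v=[3.5625 -1.0938]
Step 3: x=[8.3165 11.6504] v=[2.5703 -0.8555]
Step 4: x=[8.3560 11.5559] v=[0.0790 -0.1890]
Max displacement = 2.3560

Answer: 2.3560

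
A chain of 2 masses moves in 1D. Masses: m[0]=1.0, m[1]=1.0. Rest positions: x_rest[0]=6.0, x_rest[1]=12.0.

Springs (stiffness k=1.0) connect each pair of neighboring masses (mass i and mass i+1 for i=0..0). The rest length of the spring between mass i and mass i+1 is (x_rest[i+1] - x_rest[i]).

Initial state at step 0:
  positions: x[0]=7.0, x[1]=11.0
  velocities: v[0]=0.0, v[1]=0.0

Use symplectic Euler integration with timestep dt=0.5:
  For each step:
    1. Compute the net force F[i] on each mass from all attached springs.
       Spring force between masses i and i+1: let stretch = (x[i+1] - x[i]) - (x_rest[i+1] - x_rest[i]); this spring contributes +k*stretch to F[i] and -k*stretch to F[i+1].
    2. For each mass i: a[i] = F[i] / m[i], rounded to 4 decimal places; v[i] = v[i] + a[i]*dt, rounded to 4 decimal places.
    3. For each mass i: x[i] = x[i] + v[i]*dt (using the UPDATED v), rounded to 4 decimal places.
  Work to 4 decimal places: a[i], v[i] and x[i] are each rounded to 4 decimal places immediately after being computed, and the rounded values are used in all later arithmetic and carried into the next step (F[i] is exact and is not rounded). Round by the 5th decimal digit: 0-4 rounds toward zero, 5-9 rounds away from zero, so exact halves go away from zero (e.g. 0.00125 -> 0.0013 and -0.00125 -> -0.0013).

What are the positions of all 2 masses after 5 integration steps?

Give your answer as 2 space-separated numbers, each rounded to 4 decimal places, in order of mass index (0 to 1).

Step 0: x=[7.0000 11.0000] v=[0.0000 0.0000]
Step 1: x=[6.5000 11.5000] v=[-1.0000 1.0000]
Step 2: x=[5.7500 12.2500] v=[-1.5000 1.5000]
Step 3: x=[5.1250 12.8750] v=[-1.2500 1.2500]
Step 4: x=[4.9375 13.0625] v=[-0.3750 0.3750]
Step 5: x=[5.2813 12.7188] v=[0.6875 -0.6875]

Answer: 5.2813 12.7188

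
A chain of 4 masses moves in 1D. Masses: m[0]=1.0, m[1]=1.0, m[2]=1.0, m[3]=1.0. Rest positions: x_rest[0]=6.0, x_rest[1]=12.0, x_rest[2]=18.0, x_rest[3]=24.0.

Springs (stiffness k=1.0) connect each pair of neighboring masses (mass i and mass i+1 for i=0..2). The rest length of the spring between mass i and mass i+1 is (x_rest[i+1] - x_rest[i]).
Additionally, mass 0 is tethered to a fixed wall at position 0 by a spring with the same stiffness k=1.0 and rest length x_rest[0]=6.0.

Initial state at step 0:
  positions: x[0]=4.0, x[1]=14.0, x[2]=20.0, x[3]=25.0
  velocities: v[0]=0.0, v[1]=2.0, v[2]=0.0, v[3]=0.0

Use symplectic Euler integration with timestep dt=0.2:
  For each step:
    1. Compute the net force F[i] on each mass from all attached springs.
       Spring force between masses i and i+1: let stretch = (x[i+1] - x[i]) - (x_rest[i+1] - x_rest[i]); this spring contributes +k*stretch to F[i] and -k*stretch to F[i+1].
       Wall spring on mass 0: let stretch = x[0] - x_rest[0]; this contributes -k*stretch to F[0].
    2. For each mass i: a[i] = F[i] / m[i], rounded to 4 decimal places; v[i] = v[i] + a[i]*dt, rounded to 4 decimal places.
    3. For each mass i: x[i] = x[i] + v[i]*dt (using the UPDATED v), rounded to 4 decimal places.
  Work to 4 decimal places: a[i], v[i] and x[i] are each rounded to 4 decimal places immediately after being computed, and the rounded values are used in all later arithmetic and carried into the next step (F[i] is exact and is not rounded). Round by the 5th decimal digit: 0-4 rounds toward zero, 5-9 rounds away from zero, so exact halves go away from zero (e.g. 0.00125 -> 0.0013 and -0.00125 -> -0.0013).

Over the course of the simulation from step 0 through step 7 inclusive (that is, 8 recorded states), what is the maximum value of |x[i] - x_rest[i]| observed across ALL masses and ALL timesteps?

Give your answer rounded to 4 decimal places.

Answer: 2.6595

Derivation:
Step 0: x=[4.0000 14.0000 20.0000 25.0000] v=[0.0000 2.0000 0.0000 0.0000]
Step 1: x=[4.2400 14.2400 19.9600 25.0400] v=[1.2000 1.2000 -0.2000 0.2000]
Step 2: x=[4.7104 14.3088 19.8944 25.1168] v=[2.3520 0.3440 -0.3280 0.3840]
Step 3: x=[5.3763 14.2171 19.8143 25.2247] v=[3.3296 -0.4586 -0.4006 0.5395]
Step 4: x=[6.1808 13.9956 19.7267 25.3562] v=[4.0225 -1.1073 -0.4380 0.6574]
Step 5: x=[7.0507 13.6908 19.6350 25.5025] v=[4.3493 -1.5240 -0.4583 0.7315]
Step 6: x=[7.9041 13.3582 19.5403 25.6541] v=[4.2672 -1.6632 -0.4736 0.7580]
Step 7: x=[8.6595 13.0547 19.4428 25.8011] v=[3.7772 -1.5176 -0.4873 0.7352]
Max displacement = 2.6595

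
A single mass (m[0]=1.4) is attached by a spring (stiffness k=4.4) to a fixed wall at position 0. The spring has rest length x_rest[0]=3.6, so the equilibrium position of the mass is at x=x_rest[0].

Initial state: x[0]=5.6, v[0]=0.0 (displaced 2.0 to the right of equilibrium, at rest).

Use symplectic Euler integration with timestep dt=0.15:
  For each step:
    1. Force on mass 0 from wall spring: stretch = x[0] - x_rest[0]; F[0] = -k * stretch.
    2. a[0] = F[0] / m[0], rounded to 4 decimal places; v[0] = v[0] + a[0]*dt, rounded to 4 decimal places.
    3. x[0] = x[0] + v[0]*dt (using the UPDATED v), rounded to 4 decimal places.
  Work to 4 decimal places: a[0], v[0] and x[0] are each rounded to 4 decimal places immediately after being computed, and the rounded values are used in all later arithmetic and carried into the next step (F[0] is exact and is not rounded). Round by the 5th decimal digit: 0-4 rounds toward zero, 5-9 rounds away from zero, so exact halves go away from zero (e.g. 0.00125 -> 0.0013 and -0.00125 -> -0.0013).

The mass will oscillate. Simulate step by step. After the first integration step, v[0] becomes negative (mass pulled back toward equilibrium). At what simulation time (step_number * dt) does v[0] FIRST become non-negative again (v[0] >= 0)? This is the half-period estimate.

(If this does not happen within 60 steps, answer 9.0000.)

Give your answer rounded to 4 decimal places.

Answer: 1.8000

Derivation:
Step 0: x=[5.6000] v=[0.0000]
Step 1: x=[5.4586] v=[-0.9429]
Step 2: x=[5.1857] v=[-1.8191]
Step 3: x=[4.8007] v=[-2.5666]
Step 4: x=[4.3308] v=[-3.1326]
Step 5: x=[3.8092] v=[-3.4771]
Step 6: x=[3.2728] v=[-3.5757]
Step 7: x=[2.7596] v=[-3.4215]
Step 8: x=[2.3058] v=[-3.0253]
Step 9: x=[1.9435] v=[-2.4152]
Step 10: x=[1.6984] v=[-1.6343]
Step 11: x=[1.5877] v=[-0.7378]
Step 12: x=[1.6193] v=[0.2109]
First v>=0 after going negative at step 12, time=1.8000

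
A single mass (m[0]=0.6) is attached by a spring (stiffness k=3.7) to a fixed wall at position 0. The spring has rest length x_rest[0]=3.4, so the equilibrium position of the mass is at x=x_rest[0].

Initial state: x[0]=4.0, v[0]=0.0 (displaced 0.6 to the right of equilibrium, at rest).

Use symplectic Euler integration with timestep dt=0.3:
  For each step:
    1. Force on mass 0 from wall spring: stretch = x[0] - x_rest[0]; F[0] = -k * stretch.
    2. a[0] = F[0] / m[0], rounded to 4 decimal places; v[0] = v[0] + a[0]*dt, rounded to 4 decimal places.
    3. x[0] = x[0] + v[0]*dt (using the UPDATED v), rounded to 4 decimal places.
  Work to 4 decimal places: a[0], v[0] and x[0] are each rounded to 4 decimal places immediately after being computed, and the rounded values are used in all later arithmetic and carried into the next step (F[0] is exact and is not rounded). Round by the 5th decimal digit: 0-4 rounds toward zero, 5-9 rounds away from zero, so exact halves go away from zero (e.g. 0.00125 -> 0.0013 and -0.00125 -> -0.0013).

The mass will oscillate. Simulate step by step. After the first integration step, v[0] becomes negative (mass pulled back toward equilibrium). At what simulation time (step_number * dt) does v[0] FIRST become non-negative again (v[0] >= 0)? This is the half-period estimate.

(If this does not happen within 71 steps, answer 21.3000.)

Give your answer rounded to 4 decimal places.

Answer: 1.5000

Derivation:
Step 0: x=[4.0000] v=[0.0000]
Step 1: x=[3.6670] v=[-1.1100]
Step 2: x=[3.1858] v=[-1.6040]
Step 3: x=[2.8235] v=[-1.2077]
Step 4: x=[2.7811] v=[-0.1412]
Step 5: x=[3.0822] v=[1.0038]
First v>=0 after going negative at step 5, time=1.5000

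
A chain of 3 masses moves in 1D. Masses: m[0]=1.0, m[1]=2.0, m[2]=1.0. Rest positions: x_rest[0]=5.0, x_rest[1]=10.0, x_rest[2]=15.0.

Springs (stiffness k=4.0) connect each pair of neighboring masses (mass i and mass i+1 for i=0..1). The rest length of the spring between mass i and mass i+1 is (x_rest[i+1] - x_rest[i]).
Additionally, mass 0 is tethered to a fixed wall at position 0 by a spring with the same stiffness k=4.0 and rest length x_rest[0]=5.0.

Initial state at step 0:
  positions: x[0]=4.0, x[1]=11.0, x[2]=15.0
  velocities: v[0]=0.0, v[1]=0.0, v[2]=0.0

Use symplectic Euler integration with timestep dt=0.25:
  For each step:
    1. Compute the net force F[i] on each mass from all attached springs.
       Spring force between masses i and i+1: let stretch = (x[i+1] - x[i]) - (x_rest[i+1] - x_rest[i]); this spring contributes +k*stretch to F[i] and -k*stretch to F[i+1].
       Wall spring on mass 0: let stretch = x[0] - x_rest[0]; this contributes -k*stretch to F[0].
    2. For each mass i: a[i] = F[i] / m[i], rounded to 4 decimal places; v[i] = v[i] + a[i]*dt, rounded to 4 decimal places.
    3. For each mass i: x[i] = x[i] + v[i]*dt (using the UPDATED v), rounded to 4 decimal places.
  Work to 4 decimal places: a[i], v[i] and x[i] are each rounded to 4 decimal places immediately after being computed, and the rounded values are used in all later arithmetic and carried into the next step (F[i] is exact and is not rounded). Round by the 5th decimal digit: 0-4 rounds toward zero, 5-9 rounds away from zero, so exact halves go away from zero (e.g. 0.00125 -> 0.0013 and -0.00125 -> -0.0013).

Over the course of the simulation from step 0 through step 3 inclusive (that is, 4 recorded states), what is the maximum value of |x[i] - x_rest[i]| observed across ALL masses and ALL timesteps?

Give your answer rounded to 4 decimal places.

Step 0: x=[4.0000 11.0000 15.0000] v=[0.0000 0.0000 0.0000]
Step 1: x=[4.7500 10.6250 15.2500] v=[3.0000 -1.5000 1.0000]
Step 2: x=[5.7813 10.0938 15.5938] v=[4.1250 -2.1250 1.3750]
Step 3: x=[6.4454 9.7110 15.8126] v=[2.6562 -1.5313 0.8750]
Max displacement = 1.4454

Answer: 1.4454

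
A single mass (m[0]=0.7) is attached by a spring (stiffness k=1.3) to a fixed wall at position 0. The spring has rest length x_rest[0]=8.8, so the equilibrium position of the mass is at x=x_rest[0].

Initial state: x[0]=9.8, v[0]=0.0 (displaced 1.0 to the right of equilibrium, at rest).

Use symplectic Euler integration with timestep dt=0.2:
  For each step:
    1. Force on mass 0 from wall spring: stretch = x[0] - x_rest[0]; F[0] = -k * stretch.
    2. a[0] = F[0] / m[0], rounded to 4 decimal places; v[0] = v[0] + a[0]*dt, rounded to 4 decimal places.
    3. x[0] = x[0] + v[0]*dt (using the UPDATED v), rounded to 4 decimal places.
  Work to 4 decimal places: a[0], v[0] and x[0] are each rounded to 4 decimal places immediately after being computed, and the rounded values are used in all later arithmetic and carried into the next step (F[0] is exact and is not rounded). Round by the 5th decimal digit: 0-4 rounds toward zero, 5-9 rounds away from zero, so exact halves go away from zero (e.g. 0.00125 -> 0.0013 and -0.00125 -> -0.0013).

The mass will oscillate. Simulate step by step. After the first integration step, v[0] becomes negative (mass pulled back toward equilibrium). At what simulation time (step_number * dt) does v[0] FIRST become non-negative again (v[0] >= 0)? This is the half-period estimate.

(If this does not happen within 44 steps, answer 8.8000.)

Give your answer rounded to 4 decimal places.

Answer: 2.4000

Derivation:
Step 0: x=[9.8000] v=[0.0000]
Step 1: x=[9.7257] v=[-0.3714]
Step 2: x=[9.5827] v=[-0.7152]
Step 3: x=[9.3815] v=[-1.0059]
Step 4: x=[9.1371] v=[-1.2219]
Step 5: x=[8.8677] v=[-1.3471]
Step 6: x=[8.5933] v=[-1.3722]
Step 7: x=[8.3342] v=[-1.2954]
Step 8: x=[8.1097] v=[-1.1224]
Step 9: x=[7.9365] v=[-0.8660]
Step 10: x=[7.8274] v=[-0.5453]
Step 11: x=[7.7906] v=[-0.1840]
Step 12: x=[7.8288] v=[0.1909]
First v>=0 after going negative at step 12, time=2.4000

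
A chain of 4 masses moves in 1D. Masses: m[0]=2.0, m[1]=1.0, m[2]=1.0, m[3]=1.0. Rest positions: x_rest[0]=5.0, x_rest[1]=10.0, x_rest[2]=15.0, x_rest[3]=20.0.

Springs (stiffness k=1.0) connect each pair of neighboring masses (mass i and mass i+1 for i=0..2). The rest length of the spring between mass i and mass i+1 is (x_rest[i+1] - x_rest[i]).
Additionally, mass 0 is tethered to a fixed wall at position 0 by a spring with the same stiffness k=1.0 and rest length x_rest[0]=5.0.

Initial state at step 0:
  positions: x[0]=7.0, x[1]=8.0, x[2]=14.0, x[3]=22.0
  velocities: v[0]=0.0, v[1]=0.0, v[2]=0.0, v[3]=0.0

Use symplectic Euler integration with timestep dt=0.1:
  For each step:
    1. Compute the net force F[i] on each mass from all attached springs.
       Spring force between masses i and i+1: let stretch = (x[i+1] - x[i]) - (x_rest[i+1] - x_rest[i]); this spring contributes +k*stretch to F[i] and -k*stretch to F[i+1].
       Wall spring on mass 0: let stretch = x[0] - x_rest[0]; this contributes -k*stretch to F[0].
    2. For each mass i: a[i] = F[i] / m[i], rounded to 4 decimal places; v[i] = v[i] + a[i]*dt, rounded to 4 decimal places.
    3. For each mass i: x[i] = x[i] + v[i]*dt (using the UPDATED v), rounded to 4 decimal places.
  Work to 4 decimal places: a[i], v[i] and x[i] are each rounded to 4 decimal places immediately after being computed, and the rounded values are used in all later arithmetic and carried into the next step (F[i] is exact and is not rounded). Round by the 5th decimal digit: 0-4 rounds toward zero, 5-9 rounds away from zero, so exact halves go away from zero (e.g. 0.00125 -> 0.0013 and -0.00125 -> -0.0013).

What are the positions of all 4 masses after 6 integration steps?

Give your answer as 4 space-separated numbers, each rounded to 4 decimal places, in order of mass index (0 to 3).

Step 0: x=[7.0000 8.0000 14.0000 22.0000] v=[0.0000 0.0000 0.0000 0.0000]
Step 1: x=[6.9700 8.0500 14.0200 21.9700] v=[-0.3000 0.5000 0.2000 -0.3000]
Step 2: x=[6.9106 8.1489 14.0598 21.9105] v=[-0.5945 0.9890 0.3980 -0.5950]
Step 3: x=[6.8228 8.2945 14.1190 21.8225] v=[-0.8781 1.4563 0.5920 -0.8801]
Step 4: x=[6.7082 8.4837 14.1970 21.7075] v=[-1.1457 1.8916 0.7799 -1.1505]
Step 5: x=[6.5690 8.7122 14.2930 21.5673] v=[-1.3923 2.2854 0.9596 -1.4016]
Step 6: x=[6.4076 8.9751 14.4059 21.4044] v=[-1.6136 2.6292 1.1290 -1.6290]

Answer: 6.4076 8.9751 14.4059 21.4044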